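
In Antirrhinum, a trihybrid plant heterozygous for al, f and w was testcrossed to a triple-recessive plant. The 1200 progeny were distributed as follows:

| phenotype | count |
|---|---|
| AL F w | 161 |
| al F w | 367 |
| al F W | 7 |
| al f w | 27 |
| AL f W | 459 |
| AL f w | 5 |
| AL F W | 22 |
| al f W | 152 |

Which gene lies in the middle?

The two most frequent reciprocal classes, al F w and AL f W, are the parental types, so the F1 was al F w / AL f W.
The two rarest classes, al F W and AL f w, are the double crossovers. Comparing them with the parentals, only the w allele has switched, so w is the middle locus and the order is al – w – f.

w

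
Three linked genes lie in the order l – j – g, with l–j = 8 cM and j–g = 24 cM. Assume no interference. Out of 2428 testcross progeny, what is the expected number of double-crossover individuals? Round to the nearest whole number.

Map distances give recombination frequencies of 0.080 and 0.240 for the two intervals.
With no interference, expected double-crossover frequency = 0.080 × 0.240 = 0.01920.
Expected number = 0.01920 × 2428 = 46.62 ≈ 47.

47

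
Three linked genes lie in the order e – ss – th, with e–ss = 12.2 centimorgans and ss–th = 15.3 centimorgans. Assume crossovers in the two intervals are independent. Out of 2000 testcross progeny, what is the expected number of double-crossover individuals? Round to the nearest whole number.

Map distances give recombination frequencies of 0.122 and 0.153 for the two intervals.
With no interference, expected double-crossover frequency = 0.122 × 0.153 = 0.01867.
Expected number = 0.01867 × 2000 = 37.33 ≈ 37.

37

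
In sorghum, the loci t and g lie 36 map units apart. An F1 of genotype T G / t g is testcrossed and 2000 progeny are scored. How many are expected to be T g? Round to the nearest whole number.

A map distance of 36 map units corresponds to a recombination frequency of 0.360.
The F1 is T G / t g, so T g is a recombinant gamete class with expected frequency r/2 = 0.360/2 = 0.1800.
Expected number = 0.1800 × 2000 = 360.00 ≈ 360.

360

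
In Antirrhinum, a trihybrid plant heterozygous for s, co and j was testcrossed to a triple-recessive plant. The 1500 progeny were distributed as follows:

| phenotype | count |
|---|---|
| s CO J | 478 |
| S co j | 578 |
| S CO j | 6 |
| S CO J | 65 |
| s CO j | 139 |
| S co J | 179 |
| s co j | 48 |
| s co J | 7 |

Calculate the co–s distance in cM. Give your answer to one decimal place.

8.4 cM

The two most frequent reciprocal classes, S co j and s CO J, are the parental types, so the F1 was S co j / s CO J.
The two rarest classes, S CO j and s co J, are the double crossovers. Comparing them with the parentals, only the co allele has switched, so co is the middle locus and the order is s – co – j.
Crossovers in the s–co interval produce the single-crossover classes s co j and S CO J (48 + 65 = 113) plus the double crossovers (13).
RF(s–co) = (113 + 13) / 1500 = 126/1500 = 0.0840 → 8.4 cM.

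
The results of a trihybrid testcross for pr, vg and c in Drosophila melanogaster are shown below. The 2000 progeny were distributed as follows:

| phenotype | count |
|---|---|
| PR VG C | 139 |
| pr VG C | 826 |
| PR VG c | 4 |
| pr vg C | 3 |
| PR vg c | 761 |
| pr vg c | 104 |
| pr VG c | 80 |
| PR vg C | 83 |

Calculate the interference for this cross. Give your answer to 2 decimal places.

0.67

The two most frequent reciprocal classes, PR vg c and pr VG C, are the parental types, so the F1 was PR vg c / pr VG C.
The two rarest classes, PR VG c and pr vg C, are the double crossovers. Comparing them with the parentals, only the vg allele has switched, so vg is the middle locus and the order is pr – vg – c.
pr–vg: (243 + 7)/2000 = 0.1250; vg–c: (163 + 7)/2000 = 0.0850.
Expected DCO frequency = 0.1250 × 0.0850 ≈ 0.01063; observed = 7/2000 ≈ 0.00350.
Coefficient of coincidence = 0.00350/0.01063 ≈ 0.33; interference = 1 − 0.33 = 0.67.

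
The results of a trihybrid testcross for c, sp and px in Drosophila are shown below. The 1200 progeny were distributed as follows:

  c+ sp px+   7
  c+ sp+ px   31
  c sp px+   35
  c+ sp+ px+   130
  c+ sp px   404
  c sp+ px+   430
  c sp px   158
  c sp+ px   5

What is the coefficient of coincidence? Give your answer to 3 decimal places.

The two most frequent reciprocal classes, c+ sp px and c sp+ px+, are the parental types, so the F1 was c+ sp px / c sp+ px+.
The two rarest classes, c+ sp px+ and c sp+ px, are the double crossovers. Comparing them with the parentals, only the px allele has switched, so px is the middle locus and the order is c – px – sp.
c–px: (288 + 12)/1200 = 0.2500; px–sp: (66 + 12)/1200 = 0.0650.
Expected DCO frequency = 0.2500 × 0.0650 ≈ 0.01625; observed = 12/1200 ≈ 0.01000.
Coefficient of coincidence = 0.01000/0.01625 ≈ 0.615.

0.615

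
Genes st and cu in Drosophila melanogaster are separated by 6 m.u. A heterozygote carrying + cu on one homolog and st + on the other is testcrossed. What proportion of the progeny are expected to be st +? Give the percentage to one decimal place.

A map distance of 6 m.u. corresponds to a recombination frequency of 0.060.
The F1 is + cu / st +, so st + is a parental gamete class with expected frequency (1 − r)/2 = 0.940/2 = 0.4700.
That is 0.4700 = 47.0% of the progeny.

47.0%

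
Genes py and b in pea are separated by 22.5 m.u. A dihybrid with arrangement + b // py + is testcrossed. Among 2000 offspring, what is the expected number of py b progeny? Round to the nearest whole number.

225

A map distance of 22.5 m.u. corresponds to a recombination frequency of 0.225.
The F1 is + b / py +, so py b is a recombinant gamete class with expected frequency r/2 = 0.225/2 = 0.1125.
Expected number = 0.1125 × 2000 = 225.00 ≈ 225.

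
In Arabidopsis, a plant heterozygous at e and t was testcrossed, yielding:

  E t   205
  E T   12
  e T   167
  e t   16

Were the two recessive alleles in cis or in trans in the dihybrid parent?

trans

The two most frequent classes are E t (205) and e T (167); these are the parental (non-recombinant) types.
So the F1 carried E t on one chromosome and e T on the other — the recessive alleles are on opposite chromosomes (trans / repulsion).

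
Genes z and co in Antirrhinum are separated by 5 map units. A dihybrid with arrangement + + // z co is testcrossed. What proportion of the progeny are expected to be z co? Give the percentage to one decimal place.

A map distance of 5 map units corresponds to a recombination frequency of 0.050.
The F1 is + + / z co, so z co is a parental gamete class with expected frequency (1 − r)/2 = 0.950/2 = 0.4750.
That is 0.4750 = 47.5% of the progeny.

47.5%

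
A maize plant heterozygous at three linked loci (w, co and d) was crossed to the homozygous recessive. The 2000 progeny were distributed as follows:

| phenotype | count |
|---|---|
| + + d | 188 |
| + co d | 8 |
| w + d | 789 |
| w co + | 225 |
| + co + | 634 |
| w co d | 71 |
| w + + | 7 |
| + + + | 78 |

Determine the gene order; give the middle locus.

d

The two most frequent reciprocal classes, w + d and + co +, are the parental types, so the F1 was w + d / + co +.
The two rarest classes, w + + and + co d, are the double crossovers. Comparing them with the parentals, only the d allele has switched, so d is the middle locus and the order is co – d – w.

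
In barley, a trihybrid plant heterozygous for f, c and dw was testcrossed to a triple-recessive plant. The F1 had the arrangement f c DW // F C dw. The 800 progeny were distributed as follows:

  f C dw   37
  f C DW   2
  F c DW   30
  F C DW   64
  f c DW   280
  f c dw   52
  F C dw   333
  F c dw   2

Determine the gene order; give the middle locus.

The two rarest classes, f C DW and F c dw, are the double crossovers. Comparing them with the parentals, only the c allele has switched, so c is the middle locus and the order is f – c – dw.

c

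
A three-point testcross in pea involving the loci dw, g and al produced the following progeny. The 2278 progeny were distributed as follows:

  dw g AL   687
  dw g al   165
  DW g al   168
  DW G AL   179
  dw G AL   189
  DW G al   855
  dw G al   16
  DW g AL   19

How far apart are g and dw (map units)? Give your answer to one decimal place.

17.2 map units

The two most frequent reciprocal classes, DW G al and dw g AL, are the parental types, so the F1 was DW G al / dw g AL.
The two rarest classes, dw G al and DW g AL, are the double crossovers. Comparing them with the parentals, only the dw allele has switched, so dw is the middle locus and the order is g – dw – al.
Crossovers in the g–dw interval produce the single-crossover classes DW g al and dw G AL (168 + 189 = 357) plus the double crossovers (35).
RF(g–dw) = (357 + 35) / 2278 = 392/2278 = 0.1721 → 17.2 map units.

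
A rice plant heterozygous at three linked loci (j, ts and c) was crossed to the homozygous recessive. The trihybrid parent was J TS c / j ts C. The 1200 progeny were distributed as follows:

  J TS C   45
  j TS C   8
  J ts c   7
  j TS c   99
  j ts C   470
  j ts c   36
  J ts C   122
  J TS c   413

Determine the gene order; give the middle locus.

The two rarest classes, J ts c and j TS C, are the double crossovers. Comparing them with the parentals, only the ts allele has switched, so ts is the middle locus and the order is j – ts – c.

ts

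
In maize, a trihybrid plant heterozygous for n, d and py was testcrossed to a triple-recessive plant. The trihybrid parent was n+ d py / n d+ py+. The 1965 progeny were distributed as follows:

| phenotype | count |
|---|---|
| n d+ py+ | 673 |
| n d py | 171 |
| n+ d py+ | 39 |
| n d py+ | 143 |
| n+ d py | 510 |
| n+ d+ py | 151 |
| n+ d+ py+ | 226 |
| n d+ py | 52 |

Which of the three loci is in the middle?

The two rarest classes, n+ d py+ and n d+ py, are the double crossovers. Comparing them with the parentals, only the py allele has switched, so py is the middle locus and the order is n – py – d.

py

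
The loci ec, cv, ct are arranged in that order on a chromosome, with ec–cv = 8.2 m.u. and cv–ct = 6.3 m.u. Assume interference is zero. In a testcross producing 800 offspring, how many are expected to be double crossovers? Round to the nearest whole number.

4

Map distances give recombination frequencies of 0.082 and 0.063 for the two intervals.
With no interference, expected double-crossover frequency = 0.082 × 0.063 = 0.00517.
Expected number = 0.00517 × 800 = 4.13 ≈ 4.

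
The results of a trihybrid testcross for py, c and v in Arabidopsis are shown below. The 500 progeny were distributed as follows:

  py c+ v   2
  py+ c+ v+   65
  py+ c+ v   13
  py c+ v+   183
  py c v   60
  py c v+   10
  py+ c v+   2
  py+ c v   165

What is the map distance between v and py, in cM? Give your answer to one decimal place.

25.8 cM

The two most frequent reciprocal classes, py c+ v+ and py+ c v, are the parental types, so the F1 was py c+ v+ / py+ c v.
The two rarest classes, py c+ v and py+ c v+, are the double crossovers. Comparing them with the parentals, only the v allele has switched, so v is the middle locus and the order is py – v – c.
Crossovers in the py–v interval produce the single-crossover classes py+ c+ v+ and py c v (65 + 60 = 125) plus the double crossovers (4).
RF(py–v) = (125 + 4) / 500 = 129/500 = 0.2580 → 25.8 cM.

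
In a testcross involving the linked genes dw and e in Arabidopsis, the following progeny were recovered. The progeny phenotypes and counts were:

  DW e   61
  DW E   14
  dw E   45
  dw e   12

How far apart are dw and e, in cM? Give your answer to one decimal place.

19.7 cM

The two most frequent classes, DW e (61) and dw E (45), are the parental types, so the F1 was DW e / dw E.
The recombinant classes are DW E and dw e: 14 + 12 = 26.
Recombination frequency = 26/132 = 0.1970 ≈ 19.7%, i.e. 19.7 cM.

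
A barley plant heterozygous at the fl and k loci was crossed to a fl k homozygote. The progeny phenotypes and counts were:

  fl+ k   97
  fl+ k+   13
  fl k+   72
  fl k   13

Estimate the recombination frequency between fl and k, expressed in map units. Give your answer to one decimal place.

The two most frequent classes, fl+ k (97) and fl k+ (72), are the parental types, so the F1 was fl+ k / fl k+.
The recombinant classes are fl+ k+ and fl k: 13 + 13 = 26.
Recombination frequency = 26/195 = 0.1333 ≈ 13.3%, i.e. 13.3 map units.

13.3 map units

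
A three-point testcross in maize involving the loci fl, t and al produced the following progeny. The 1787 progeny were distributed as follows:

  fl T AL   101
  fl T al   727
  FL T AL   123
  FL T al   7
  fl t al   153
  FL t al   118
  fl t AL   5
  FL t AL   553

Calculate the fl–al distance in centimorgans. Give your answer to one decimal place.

The two most frequent reciprocal classes, FL t AL and fl T al, are the parental types, so the F1 was FL t AL / fl T al.
The two rarest classes, fl t AL and FL T al, are the double crossovers. Comparing them with the parentals, only the fl allele has switched, so fl is the middle locus and the order is t – fl – al.
Crossovers in the fl–al interval produce the single-crossover classes FL t al and fl T AL (118 + 101 = 219) plus the double crossovers (12).
RF(fl–al) = (219 + 12) / 1787 = 231/1787 = 0.1293 → 12.9 centimorgans.

12.9 centimorgans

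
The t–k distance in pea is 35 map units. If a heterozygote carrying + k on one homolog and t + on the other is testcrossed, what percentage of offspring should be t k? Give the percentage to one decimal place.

A map distance of 35 map units corresponds to a recombination frequency of 0.350.
The F1 is + k / t +, so t k is a recombinant gamete class with expected frequency r/2 = 0.350/2 = 0.1750.
That is 0.1750 = 17.5% of the progeny.

17.5%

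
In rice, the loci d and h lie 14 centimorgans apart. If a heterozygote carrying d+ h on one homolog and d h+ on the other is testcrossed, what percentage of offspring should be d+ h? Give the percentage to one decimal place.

A map distance of 14 centimorgans corresponds to a recombination frequency of 0.140.
The F1 is d+ h / d h+, so d+ h is a parental gamete class with expected frequency (1 − r)/2 = 0.860/2 = 0.4300.
That is 0.4300 = 43.0% of the progeny.

43.0%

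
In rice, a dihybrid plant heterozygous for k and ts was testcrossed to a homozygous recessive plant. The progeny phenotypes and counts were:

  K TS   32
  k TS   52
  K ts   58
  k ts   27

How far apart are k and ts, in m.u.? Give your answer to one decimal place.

The two most frequent classes, K ts (58) and k TS (52), are the parental types, so the F1 was K ts / k TS.
The recombinant classes are K TS and k ts: 32 + 27 = 59.
Recombination frequency = 59/169 = 0.3491 ≈ 34.9%, i.e. 34.9 m.u.

34.9 m.u.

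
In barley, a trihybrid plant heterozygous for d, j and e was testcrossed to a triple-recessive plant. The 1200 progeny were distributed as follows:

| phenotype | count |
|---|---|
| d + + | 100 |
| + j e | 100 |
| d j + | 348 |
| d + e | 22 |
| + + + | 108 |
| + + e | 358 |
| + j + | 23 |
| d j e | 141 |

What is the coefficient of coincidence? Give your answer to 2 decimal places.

The two most frequent reciprocal classes, d j + and + + e, are the parental types, so the F1 was d j + / + + e.
The two rarest classes, + j + and d + e, are the double crossovers. Comparing them with the parentals, only the d allele has switched, so d is the middle locus and the order is e – d – j.
e–d: (249 + 45)/1200 = 0.2450; d–j: (200 + 45)/1200 = 0.2042.
Expected DCO frequency = 0.2450 × 0.2042 ≈ 0.05003; observed = 45/1200 ≈ 0.03750.
Coefficient of coincidence = 0.03750/0.05003 ≈ 0.75.

0.75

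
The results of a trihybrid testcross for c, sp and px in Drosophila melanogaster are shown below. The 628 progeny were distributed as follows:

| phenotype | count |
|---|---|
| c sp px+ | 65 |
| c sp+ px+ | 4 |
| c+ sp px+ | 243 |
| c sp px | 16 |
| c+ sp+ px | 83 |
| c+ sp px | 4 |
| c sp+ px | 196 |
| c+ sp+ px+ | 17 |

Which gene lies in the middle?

px

The two most frequent reciprocal classes, c+ sp px+ and c sp+ px, are the parental types, so the F1 was c+ sp px+ / c sp+ px.
The two rarest classes, c+ sp px and c sp+ px+, are the double crossovers. Comparing them with the parentals, only the px allele has switched, so px is the middle locus and the order is c – px – sp.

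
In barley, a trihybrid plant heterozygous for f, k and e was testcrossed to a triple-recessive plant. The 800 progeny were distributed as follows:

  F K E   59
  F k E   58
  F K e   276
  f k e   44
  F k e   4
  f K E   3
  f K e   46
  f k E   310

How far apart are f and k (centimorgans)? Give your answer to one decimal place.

The two most frequent reciprocal classes, f k E and F K e, are the parental types, so the F1 was f k E / F K e.
The two rarest classes, f K E and F k e, are the double crossovers. Comparing them with the parentals, only the k allele has switched, so k is the middle locus and the order is e – k – f.
Crossovers in the k–f interval produce the single-crossover classes F k E and f K e (58 + 46 = 104) plus the double crossovers (7).
RF(k–f) = (104 + 7) / 800 = 111/800 = 0.1388 → 13.9 centimorgans.

13.9 centimorgans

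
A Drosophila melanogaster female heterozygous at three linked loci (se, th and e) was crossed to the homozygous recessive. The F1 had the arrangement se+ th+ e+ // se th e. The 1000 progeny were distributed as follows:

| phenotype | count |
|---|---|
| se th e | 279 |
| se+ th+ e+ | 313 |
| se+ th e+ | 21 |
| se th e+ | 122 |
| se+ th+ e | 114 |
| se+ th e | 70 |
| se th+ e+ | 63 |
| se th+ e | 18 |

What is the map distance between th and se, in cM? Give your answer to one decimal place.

The two rarest classes, se+ th e+ and se th+ e, are the double crossovers. Comparing them with the parentals, only the th allele has switched, so th is the middle locus and the order is se – th – e.
Crossovers in the se–th interval produce the single-crossover classes se th+ e+ and se+ th e (63 + 70 = 133) plus the double crossovers (39).
RF(se–th) = (133 + 39) / 1000 = 172/1000 = 0.1720 → 17.2 cM.

17.2 cM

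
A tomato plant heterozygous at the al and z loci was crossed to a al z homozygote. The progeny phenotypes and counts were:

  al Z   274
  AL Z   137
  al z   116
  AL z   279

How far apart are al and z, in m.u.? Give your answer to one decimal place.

31.4 m.u.

The two most frequent classes, AL z (279) and al Z (274), are the parental types, so the F1 was AL z / al Z.
The recombinant classes are AL Z and al z: 137 + 116 = 253.
Recombination frequency = 253/806 = 0.3139 ≈ 31.4%, i.e. 31.4 m.u.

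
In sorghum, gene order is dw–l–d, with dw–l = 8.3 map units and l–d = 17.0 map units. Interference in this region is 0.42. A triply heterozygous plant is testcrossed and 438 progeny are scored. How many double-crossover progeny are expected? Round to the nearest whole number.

4

Map distances give recombination frequencies of 0.083 and 0.170 for the two intervals.
With interference 0.42 (so coincidence = 0.58), expected double-crossover frequency = 0.083 × 0.170 × 0.58 = 0.00818.
Expected number = 0.00818 × 438 = 3.58 ≈ 4.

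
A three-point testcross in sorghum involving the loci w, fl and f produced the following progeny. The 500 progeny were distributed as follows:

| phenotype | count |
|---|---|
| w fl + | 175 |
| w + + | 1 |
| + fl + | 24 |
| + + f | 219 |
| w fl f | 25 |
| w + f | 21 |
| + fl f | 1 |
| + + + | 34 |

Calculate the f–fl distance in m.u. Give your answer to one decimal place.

The two most frequent reciprocal classes, + + f and w fl +, are the parental types, so the F1 was + + f / w fl +.
The two rarest classes, + fl f and w + +, are the double crossovers. Comparing them with the parentals, only the fl allele has switched, so fl is the middle locus and the order is f – fl – w.
Crossovers in the f–fl interval produce the single-crossover classes + + + and w fl f (34 + 25 = 59) plus the double crossovers (2).
RF(f–fl) = (59 + 2) / 500 = 61/500 = 0.1220 → 12.2 m.u.

12.2 m.u.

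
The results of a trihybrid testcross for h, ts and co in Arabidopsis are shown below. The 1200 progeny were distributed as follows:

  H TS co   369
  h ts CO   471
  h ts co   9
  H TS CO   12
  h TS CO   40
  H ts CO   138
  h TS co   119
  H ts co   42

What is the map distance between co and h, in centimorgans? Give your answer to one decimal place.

The two most frequent reciprocal classes, h ts CO and H TS co, are the parental types, so the F1 was h ts CO / H TS co.
The two rarest classes, h ts co and H TS CO, are the double crossovers. Comparing them with the parentals, only the co allele has switched, so co is the middle locus and the order is ts – co – h.
Crossovers in the co–h interval produce the single-crossover classes H ts CO and h TS co (138 + 119 = 257) plus the double crossovers (21).
RF(co–h) = (257 + 21) / 1200 = 278/1200 = 0.2317 → 23.2 centimorgans.

23.2 centimorgans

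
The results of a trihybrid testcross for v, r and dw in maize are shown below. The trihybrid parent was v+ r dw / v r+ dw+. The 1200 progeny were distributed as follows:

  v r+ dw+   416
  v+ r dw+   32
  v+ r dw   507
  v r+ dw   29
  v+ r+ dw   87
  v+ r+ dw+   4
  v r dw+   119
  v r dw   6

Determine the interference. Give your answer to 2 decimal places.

0.22

The two rarest classes, v r dw and v+ r+ dw+, are the double crossovers. Comparing them with the parentals, only the v allele has switched, so v is the middle locus and the order is r – v – dw.
r–v: (206 + 10)/1200 = 0.1800; v–dw: (61 + 10)/1200 = 0.0592.
Expected DCO frequency = 0.1800 × 0.0592 ≈ 0.01066; observed = 10/1200 ≈ 0.00833.
Coefficient of coincidence = 0.00833/0.01066 ≈ 0.78; interference = 1 − 0.78 = 0.22.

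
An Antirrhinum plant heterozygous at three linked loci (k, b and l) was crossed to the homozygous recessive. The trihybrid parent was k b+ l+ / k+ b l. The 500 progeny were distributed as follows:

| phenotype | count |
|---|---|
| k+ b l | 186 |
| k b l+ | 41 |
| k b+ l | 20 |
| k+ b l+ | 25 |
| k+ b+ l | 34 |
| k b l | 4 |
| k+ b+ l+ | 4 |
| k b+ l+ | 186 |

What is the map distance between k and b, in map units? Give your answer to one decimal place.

The two rarest classes, k+ b+ l+ and k b l, are the double crossovers. Comparing them with the parentals, only the k allele has switched, so k is the middle locus and the order is l – k – b.
Crossovers in the k–b interval produce the single-crossover classes k b l+ and k+ b+ l (41 + 34 = 75) plus the double crossovers (8).
RF(k–b) = (75 + 8) / 500 = 83/500 = 0.1660 → 16.6 map units.

16.6 map units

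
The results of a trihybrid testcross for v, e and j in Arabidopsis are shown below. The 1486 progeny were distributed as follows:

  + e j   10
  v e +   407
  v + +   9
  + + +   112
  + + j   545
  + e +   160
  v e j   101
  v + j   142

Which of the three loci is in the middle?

e

The two most frequent reciprocal classes, v e + and + + j, are the parental types, so the F1 was v e + / + + j.
The two rarest classes, v + + and + e j, are the double crossovers. Comparing them with the parentals, only the e allele has switched, so e is the middle locus and the order is v – e – j.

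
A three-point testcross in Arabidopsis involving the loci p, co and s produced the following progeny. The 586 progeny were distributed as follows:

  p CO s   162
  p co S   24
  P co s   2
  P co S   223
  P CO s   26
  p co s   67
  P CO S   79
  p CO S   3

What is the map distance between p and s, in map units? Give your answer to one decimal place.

9.4 map units

The two most frequent reciprocal classes, P co S and p CO s, are the parental types, so the F1 was P co S / p CO s.
The two rarest classes, P co s and p CO S, are the double crossovers. Comparing them with the parentals, only the s allele has switched, so s is the middle locus and the order is p – s – co.
Crossovers in the p–s interval produce the single-crossover classes p co S and P CO s (24 + 26 = 50) plus the double crossovers (5).
RF(p–s) = (50 + 5) / 586 = 55/586 = 0.0939 → 9.4 map units.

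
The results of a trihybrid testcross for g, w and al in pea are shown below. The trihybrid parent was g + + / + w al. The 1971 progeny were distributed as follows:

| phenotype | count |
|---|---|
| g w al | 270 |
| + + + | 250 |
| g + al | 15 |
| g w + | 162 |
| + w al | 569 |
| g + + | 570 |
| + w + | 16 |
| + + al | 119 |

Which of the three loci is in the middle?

al

The two rarest classes, g + al and + w +, are the double crossovers. Comparing them with the parentals, only the al allele has switched, so al is the middle locus and the order is g – al – w.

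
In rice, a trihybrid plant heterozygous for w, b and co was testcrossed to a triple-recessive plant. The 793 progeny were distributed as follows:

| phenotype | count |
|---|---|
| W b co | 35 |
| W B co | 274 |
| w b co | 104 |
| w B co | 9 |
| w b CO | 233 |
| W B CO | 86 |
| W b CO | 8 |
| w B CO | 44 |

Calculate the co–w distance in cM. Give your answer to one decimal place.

26.1 cM

The two most frequent reciprocal classes, w b CO and W B co, are the parental types, so the F1 was w b CO / W B co.
The two rarest classes, W b CO and w B co, are the double crossovers. Comparing them with the parentals, only the w allele has switched, so w is the middle locus and the order is b – w – co.
Crossovers in the w–co interval produce the single-crossover classes w b co and W B CO (104 + 86 = 190) plus the double crossovers (17).
RF(w–co) = (190 + 17) / 793 = 207/793 = 0.2610 → 26.1 cM.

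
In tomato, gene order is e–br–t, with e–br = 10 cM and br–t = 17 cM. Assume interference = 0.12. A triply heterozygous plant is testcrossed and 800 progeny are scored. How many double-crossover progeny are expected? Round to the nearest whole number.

12

Map distances give recombination frequencies of 0.100 and 0.170 for the two intervals.
With interference 0.12 (so coincidence = 0.88), expected double-crossover frequency = 0.100 × 0.170 × 0.88 = 0.01496.
Expected number = 0.01496 × 800 = 11.97 ≈ 12.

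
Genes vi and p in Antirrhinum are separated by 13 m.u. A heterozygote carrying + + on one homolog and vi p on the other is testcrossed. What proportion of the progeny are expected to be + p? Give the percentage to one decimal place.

6.5%

A map distance of 13 m.u. corresponds to a recombination frequency of 0.130.
The F1 is + + / vi p, so + p is a recombinant gamete class with expected frequency r/2 = 0.130/2 = 0.0650.
That is 0.0650 = 6.5% of the progeny.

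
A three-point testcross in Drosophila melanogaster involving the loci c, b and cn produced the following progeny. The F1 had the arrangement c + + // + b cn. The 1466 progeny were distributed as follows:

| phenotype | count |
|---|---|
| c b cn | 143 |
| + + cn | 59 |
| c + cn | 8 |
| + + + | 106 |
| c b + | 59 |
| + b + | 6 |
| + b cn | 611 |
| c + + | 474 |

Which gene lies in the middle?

The two rarest classes, c + cn and + b +, are the double crossovers. Comparing them with the parentals, only the cn allele has switched, so cn is the middle locus and the order is c – cn – b.

cn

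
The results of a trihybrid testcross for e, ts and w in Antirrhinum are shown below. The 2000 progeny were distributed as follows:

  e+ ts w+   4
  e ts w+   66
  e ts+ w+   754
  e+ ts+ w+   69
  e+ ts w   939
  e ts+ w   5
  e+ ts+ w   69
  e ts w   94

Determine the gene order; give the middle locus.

The two most frequent reciprocal classes, e+ ts w and e ts+ w+, are the parental types, so the F1 was e+ ts w / e ts+ w+.
The two rarest classes, e+ ts w+ and e ts+ w, are the double crossovers. Comparing them with the parentals, only the w allele has switched, so w is the middle locus and the order is e – w – ts.

w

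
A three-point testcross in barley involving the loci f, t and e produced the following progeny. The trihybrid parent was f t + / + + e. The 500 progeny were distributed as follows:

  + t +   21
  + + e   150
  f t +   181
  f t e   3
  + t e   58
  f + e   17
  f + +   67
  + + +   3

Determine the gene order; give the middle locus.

e

The two rarest classes, f t e and + + +, are the double crossovers. Comparing them with the parentals, only the e allele has switched, so e is the middle locus and the order is t – e – f.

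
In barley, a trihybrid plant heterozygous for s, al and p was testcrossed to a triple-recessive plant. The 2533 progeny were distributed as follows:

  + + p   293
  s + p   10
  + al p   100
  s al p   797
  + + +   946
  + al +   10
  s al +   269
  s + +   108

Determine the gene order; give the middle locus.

al

The two most frequent reciprocal classes, s al p and + + +, are the parental types, so the F1 was s al p / + + +.
The two rarest classes, s + p and + al +, are the double crossovers. Comparing them with the parentals, only the al allele has switched, so al is the middle locus and the order is p – al – s.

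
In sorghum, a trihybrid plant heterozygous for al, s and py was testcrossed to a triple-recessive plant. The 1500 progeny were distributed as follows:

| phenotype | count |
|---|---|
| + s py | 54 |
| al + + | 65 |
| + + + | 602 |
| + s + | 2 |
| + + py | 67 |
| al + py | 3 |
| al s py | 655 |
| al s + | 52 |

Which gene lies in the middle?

s

The two most frequent reciprocal classes, al s py and + + +, are the parental types, so the F1 was al s py / + + +.
The two rarest classes, al + py and + s +, are the double crossovers. Comparing them with the parentals, only the s allele has switched, so s is the middle locus and the order is py – s – al.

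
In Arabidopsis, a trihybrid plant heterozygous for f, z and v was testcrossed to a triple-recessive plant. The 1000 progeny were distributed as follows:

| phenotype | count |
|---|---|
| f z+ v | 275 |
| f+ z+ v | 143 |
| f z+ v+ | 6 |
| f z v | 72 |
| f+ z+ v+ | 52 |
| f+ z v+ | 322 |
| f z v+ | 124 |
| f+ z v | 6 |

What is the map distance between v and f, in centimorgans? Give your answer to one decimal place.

The two most frequent reciprocal classes, f+ z v+ and f z+ v, are the parental types, so the F1 was f+ z v+ / f z+ v.
The two rarest classes, f+ z v and f z+ v+, are the double crossovers. Comparing them with the parentals, only the v allele has switched, so v is the middle locus and the order is z – v – f.
Crossovers in the v–f interval produce the single-crossover classes f z v+ and f+ z+ v (124 + 143 = 267) plus the double crossovers (12).
RF(v–f) = (267 + 12) / 1000 = 279/1000 = 0.2790 → 27.9 centimorgans.

27.9 centimorgans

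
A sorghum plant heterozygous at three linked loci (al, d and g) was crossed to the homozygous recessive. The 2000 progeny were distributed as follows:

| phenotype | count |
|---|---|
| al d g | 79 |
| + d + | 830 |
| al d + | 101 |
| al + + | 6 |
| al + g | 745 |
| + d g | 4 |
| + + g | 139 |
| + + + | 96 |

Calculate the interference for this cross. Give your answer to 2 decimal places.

The two most frequent reciprocal classes, + d + and al + g, are the parental types, so the F1 was + d + / al + g.
The two rarest classes, + d g and al + +, are the double crossovers. Comparing them with the parentals, only the g allele has switched, so g is the middle locus and the order is d – g – al.
d–g: (175 + 10)/2000 = 0.0925; g–al: (240 + 10)/2000 = 0.1250.
Expected DCO frequency = 0.0925 × 0.1250 ≈ 0.01156; observed = 10/2000 ≈ 0.00500.
Coefficient of coincidence = 0.00500/0.01156 ≈ 0.43; interference = 1 − 0.43 = 0.57.

0.57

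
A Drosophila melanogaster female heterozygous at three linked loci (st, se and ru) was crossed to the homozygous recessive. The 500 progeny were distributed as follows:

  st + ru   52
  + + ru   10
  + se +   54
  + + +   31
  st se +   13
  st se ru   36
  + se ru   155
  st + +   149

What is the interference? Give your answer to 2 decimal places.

0.01

The two most frequent reciprocal classes, + se ru and st + +, are the parental types, so the F1 was + se ru / st + +.
The two rarest classes, + + ru and st se +, are the double crossovers. Comparing them with the parentals, only the se allele has switched, so se is the middle locus and the order is ru – se – st.
ru–se: (106 + 23)/500 = 0.2580; se–st: (67 + 23)/500 = 0.1800.
Expected DCO frequency = 0.2580 × 0.1800 ≈ 0.04644; observed = 23/500 ≈ 0.04600.
Coefficient of coincidence = 0.04600/0.04644 ≈ 0.99; interference = 1 − 0.99 = 0.01.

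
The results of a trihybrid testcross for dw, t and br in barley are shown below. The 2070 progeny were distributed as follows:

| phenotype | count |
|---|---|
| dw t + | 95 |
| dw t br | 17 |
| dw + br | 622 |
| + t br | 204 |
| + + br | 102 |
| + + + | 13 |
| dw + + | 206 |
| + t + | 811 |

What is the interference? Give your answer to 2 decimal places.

0.38

The two most frequent reciprocal classes, + t + and dw + br, are the parental types, so the F1 was + t + / dw + br.
The two rarest classes, + + + and dw t br, are the double crossovers. Comparing them with the parentals, only the t allele has switched, so t is the middle locus and the order is br – t – dw.
br–t: (410 + 30)/2070 = 0.2126; t–dw: (197 + 30)/2070 = 0.1097.
Expected DCO frequency = 0.2126 × 0.1097 ≈ 0.02332; observed = 30/2070 ≈ 0.01449.
Coefficient of coincidence = 0.01449/0.02332 ≈ 0.62; interference = 1 − 0.62 = 0.38.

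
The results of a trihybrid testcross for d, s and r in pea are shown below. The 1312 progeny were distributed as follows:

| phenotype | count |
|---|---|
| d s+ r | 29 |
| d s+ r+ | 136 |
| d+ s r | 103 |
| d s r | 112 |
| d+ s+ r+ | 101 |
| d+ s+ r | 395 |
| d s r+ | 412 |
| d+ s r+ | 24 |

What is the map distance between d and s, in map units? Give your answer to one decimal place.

The two most frequent reciprocal classes, d s r+ and d+ s+ r, are the parental types, so the F1 was d s r+ / d+ s+ r.
The two rarest classes, d+ s r+ and d s+ r, are the double crossovers. Comparing them with the parentals, only the d allele has switched, so d is the middle locus and the order is s – d – r.
Crossovers in the s–d interval produce the single-crossover classes d s+ r+ and d+ s r (136 + 103 = 239) plus the double crossovers (53).
RF(s–d) = (239 + 53) / 1312 = 292/1312 = 0.2226 → 22.3 map units.

22.3 map units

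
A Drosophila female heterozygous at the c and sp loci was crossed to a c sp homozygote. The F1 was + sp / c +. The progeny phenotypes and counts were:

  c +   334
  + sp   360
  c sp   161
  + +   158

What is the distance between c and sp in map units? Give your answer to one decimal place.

31.5 map units

The recombinant classes are + + and c sp: 158 + 161 = 319.
Recombination frequency = 319/1013 = 0.3149 ≈ 31.5%, i.e. 31.5 map units.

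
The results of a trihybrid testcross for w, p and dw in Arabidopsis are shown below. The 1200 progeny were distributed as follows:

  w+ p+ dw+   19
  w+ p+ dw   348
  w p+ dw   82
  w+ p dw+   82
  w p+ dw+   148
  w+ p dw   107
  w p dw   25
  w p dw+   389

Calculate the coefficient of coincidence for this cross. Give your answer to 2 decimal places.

The two most frequent reciprocal classes, w+ p+ dw and w p dw+, are the parental types, so the F1 was w+ p+ dw / w p dw+.
The two rarest classes, w+ p+ dw+ and w p dw, are the double crossovers. Comparing them with the parentals, only the dw allele has switched, so dw is the middle locus and the order is w – dw – p.
w–dw: (164 + 44)/1200 = 0.1733; dw–p: (255 + 44)/1200 = 0.2492.
Expected DCO frequency = 0.1733 × 0.2492 ≈ 0.04319; observed = 44/1200 ≈ 0.03667.
Coefficient of coincidence = 0.03667/0.04319 ≈ 0.85.

0.85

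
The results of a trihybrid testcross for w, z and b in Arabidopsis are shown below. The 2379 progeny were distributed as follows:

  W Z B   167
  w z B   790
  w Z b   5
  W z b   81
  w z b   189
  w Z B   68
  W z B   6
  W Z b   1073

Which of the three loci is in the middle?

w

The two most frequent reciprocal classes, W Z b and w z B, are the parental types, so the F1 was W Z b / w z B.
The two rarest classes, w Z b and W z B, are the double crossovers. Comparing them with the parentals, only the w allele has switched, so w is the middle locus and the order is b – w – z.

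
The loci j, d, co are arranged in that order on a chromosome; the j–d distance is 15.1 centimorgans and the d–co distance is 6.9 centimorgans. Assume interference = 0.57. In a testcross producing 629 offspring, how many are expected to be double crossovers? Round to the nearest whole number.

3

Map distances give recombination frequencies of 0.151 and 0.069 for the two intervals.
With interference 0.57 (so coincidence = 0.43), expected double-crossover frequency = 0.151 × 0.069 × 0.43 = 0.00448.
Expected number = 0.00448 × 629 = 2.82 ≈ 3.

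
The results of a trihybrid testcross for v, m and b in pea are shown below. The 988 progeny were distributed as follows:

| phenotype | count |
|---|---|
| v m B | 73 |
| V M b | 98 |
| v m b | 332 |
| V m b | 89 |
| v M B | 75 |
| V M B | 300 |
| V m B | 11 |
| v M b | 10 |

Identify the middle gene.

m

The two most frequent reciprocal classes, V M B and v m b, are the parental types, so the F1 was V M B / v m b.
The two rarest classes, V m B and v M b, are the double crossovers. Comparing them with the parentals, only the m allele has switched, so m is the middle locus and the order is b – m – v.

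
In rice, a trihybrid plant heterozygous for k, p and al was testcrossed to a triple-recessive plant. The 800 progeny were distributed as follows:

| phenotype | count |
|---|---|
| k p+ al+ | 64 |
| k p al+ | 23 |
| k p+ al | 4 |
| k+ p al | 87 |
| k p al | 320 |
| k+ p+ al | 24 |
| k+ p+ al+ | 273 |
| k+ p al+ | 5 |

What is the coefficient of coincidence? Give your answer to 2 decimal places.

0.80

The two most frequent reciprocal classes, k+ p+ al+ and k p al, are the parental types, so the F1 was k+ p+ al+ / k p al.
The two rarest classes, k+ p al+ and k p+ al, are the double crossovers. Comparing them with the parentals, only the p allele has switched, so p is the middle locus and the order is k – p – al.
k–p: (151 + 9)/800 = 0.2000; p–al: (47 + 9)/800 = 0.0700.
Expected DCO frequency = 0.2000 × 0.0700 ≈ 0.01400; observed = 9/800 ≈ 0.01125.
Coefficient of coincidence = 0.01125/0.01400 ≈ 0.80.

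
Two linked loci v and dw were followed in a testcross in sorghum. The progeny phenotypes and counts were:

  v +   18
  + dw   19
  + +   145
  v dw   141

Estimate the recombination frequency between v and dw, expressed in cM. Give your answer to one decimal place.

11.5 cM

The two most frequent classes, + + (145) and v dw (141), are the parental types, so the F1 was + + / v dw.
The recombinant classes are + dw and v +: 19 + 18 = 37.
Recombination frequency = 37/323 = 0.1146 ≈ 11.5%, i.e. 11.5 cM.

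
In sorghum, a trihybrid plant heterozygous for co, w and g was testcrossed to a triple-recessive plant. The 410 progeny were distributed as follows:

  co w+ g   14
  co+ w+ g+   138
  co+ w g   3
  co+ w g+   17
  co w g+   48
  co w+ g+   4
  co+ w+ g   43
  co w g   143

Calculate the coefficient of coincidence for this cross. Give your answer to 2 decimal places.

0.77

The two most frequent reciprocal classes, co w g and co+ w+ g+, are the parental types, so the F1 was co w g / co+ w+ g+.
The two rarest classes, co+ w g and co w+ g+, are the double crossovers. Comparing them with the parentals, only the co allele has switched, so co is the middle locus and the order is g – co – w.
g–co: (91 + 7)/410 = 0.2390; co–w: (31 + 7)/410 = 0.0927.
Expected DCO frequency = 0.2390 × 0.0927 ≈ 0.02216; observed = 7/410 ≈ 0.01707.
Coefficient of coincidence = 0.01707/0.02216 ≈ 0.77.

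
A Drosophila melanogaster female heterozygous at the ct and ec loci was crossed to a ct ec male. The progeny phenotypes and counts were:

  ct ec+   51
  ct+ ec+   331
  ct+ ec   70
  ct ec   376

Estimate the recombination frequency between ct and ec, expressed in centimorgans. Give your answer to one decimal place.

14.6 centimorgans

The two most frequent classes, ct+ ec+ (331) and ct ec (376), are the parental types, so the F1 was ct+ ec+ / ct ec.
The recombinant classes are ct+ ec and ct ec+: 70 + 51 = 121.
Recombination frequency = 121/828 = 0.1461 ≈ 14.6%, i.e. 14.6 centimorgans.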